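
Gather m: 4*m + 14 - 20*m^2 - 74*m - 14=-20*m^2 - 70*m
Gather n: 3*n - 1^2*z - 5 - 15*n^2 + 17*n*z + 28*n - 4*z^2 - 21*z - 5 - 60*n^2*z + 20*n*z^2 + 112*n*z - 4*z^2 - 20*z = n^2*(-60*z - 15) + n*(20*z^2 + 129*z + 31) - 8*z^2 - 42*z - 10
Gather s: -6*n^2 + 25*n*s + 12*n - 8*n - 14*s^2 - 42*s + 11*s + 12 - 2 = -6*n^2 + 4*n - 14*s^2 + s*(25*n - 31) + 10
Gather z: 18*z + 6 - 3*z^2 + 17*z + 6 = -3*z^2 + 35*z + 12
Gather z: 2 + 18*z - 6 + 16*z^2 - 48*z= 16*z^2 - 30*z - 4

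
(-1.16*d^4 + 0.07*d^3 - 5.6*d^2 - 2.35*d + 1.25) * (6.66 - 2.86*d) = 3.3176*d^5 - 7.9258*d^4 + 16.4822*d^3 - 30.575*d^2 - 19.226*d + 8.325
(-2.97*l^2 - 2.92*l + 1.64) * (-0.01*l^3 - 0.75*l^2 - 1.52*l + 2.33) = 0.0297*l^5 + 2.2567*l^4 + 6.688*l^3 - 3.7117*l^2 - 9.2964*l + 3.8212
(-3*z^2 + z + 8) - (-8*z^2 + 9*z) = 5*z^2 - 8*z + 8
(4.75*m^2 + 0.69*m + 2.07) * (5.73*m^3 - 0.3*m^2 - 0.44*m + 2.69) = 27.2175*m^5 + 2.5287*m^4 + 9.5641*m^3 + 11.8529*m^2 + 0.9453*m + 5.5683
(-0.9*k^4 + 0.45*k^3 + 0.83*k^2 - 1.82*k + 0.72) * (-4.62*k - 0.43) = 4.158*k^5 - 1.692*k^4 - 4.0281*k^3 + 8.0515*k^2 - 2.5438*k - 0.3096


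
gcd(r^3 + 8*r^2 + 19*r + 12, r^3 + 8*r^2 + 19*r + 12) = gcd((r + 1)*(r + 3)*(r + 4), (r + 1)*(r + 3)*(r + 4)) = r^3 + 8*r^2 + 19*r + 12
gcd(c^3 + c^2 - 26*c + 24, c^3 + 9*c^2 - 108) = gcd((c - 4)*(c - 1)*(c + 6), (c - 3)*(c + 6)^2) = c + 6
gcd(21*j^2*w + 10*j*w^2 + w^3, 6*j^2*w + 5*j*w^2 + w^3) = 3*j*w + w^2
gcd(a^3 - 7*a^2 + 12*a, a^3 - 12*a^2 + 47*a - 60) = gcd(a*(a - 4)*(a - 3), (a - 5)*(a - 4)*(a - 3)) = a^2 - 7*a + 12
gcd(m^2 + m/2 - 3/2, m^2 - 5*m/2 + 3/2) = m - 1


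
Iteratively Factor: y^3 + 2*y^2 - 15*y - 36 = (y - 4)*(y^2 + 6*y + 9) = (y - 4)*(y + 3)*(y + 3)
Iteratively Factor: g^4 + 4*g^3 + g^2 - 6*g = (g - 1)*(g^3 + 5*g^2 + 6*g) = (g - 1)*(g + 3)*(g^2 + 2*g) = g*(g - 1)*(g + 3)*(g + 2)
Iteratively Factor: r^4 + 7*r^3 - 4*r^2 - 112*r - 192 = (r + 4)*(r^3 + 3*r^2 - 16*r - 48) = (r + 4)^2*(r^2 - r - 12) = (r - 4)*(r + 4)^2*(r + 3)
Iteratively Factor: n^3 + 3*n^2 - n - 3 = (n - 1)*(n^2 + 4*n + 3) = (n - 1)*(n + 1)*(n + 3)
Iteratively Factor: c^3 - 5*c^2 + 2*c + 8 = (c + 1)*(c^2 - 6*c + 8) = (c - 4)*(c + 1)*(c - 2)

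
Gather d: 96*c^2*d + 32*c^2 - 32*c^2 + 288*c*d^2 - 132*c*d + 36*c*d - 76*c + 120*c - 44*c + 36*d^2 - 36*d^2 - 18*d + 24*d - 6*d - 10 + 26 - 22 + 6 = 288*c*d^2 + d*(96*c^2 - 96*c)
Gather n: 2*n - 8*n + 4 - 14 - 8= -6*n - 18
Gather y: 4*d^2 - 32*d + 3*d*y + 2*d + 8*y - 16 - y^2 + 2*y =4*d^2 - 30*d - y^2 + y*(3*d + 10) - 16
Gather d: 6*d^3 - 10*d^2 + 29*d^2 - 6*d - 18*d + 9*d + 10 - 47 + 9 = 6*d^3 + 19*d^2 - 15*d - 28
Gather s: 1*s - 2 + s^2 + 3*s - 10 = s^2 + 4*s - 12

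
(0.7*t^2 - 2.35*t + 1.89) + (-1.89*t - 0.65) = 0.7*t^2 - 4.24*t + 1.24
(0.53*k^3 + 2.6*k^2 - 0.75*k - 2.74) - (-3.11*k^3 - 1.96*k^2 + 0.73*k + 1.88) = 3.64*k^3 + 4.56*k^2 - 1.48*k - 4.62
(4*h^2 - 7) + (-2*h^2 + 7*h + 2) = 2*h^2 + 7*h - 5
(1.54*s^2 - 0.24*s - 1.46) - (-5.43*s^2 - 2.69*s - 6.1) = 6.97*s^2 + 2.45*s + 4.64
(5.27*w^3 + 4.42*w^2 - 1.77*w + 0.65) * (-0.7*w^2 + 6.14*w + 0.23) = -3.689*w^5 + 29.2638*w^4 + 29.5899*w^3 - 10.3062*w^2 + 3.5839*w + 0.1495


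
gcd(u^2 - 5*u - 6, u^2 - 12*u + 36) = u - 6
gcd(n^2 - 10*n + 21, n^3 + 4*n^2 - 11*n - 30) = n - 3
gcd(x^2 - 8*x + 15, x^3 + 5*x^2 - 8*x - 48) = x - 3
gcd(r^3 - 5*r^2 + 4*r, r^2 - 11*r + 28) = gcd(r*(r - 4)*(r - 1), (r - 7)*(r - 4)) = r - 4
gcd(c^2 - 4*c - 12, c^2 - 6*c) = c - 6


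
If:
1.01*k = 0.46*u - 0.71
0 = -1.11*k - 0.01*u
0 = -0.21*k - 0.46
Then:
No Solution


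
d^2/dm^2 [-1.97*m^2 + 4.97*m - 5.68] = -3.94000000000000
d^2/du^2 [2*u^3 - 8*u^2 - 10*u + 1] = 12*u - 16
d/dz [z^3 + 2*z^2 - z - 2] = 3*z^2 + 4*z - 1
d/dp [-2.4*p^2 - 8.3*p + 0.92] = -4.8*p - 8.3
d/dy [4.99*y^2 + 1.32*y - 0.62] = 9.98*y + 1.32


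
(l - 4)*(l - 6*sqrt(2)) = l^2 - 6*sqrt(2)*l - 4*l + 24*sqrt(2)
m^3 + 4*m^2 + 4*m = m*(m + 2)^2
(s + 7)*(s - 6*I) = s^2 + 7*s - 6*I*s - 42*I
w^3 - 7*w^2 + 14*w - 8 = (w - 4)*(w - 2)*(w - 1)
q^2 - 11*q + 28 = (q - 7)*(q - 4)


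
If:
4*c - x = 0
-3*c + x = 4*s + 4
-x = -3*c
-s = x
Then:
No Solution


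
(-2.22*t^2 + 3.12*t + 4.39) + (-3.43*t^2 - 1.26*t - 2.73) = -5.65*t^2 + 1.86*t + 1.66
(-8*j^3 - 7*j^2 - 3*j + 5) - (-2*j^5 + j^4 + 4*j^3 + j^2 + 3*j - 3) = 2*j^5 - j^4 - 12*j^3 - 8*j^2 - 6*j + 8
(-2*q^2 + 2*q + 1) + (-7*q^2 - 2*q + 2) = 3 - 9*q^2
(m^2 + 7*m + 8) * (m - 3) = m^3 + 4*m^2 - 13*m - 24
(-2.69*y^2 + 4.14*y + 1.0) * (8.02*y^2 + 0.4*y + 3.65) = -21.5738*y^4 + 32.1268*y^3 - 0.1425*y^2 + 15.511*y + 3.65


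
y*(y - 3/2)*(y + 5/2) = y^3 + y^2 - 15*y/4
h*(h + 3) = h^2 + 3*h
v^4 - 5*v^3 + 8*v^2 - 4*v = v*(v - 2)^2*(v - 1)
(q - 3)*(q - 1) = q^2 - 4*q + 3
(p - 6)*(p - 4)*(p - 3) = p^3 - 13*p^2 + 54*p - 72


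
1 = 1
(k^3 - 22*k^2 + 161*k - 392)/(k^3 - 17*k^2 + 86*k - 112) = (k - 7)/(k - 2)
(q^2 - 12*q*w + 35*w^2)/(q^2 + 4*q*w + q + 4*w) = (q^2 - 12*q*w + 35*w^2)/(q^2 + 4*q*w + q + 4*w)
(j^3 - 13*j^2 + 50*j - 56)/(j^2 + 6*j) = (j^3 - 13*j^2 + 50*j - 56)/(j*(j + 6))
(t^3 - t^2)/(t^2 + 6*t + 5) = t^2*(t - 1)/(t^2 + 6*t + 5)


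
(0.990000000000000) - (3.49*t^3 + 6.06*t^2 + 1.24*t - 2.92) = -3.49*t^3 - 6.06*t^2 - 1.24*t + 3.91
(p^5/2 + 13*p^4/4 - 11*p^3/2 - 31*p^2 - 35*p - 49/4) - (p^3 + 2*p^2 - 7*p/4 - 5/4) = p^5/2 + 13*p^4/4 - 13*p^3/2 - 33*p^2 - 133*p/4 - 11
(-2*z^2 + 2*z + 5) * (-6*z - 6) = 12*z^3 - 42*z - 30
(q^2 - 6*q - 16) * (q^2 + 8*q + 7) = q^4 + 2*q^3 - 57*q^2 - 170*q - 112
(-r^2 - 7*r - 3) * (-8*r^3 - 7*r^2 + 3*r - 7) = 8*r^5 + 63*r^4 + 70*r^3 + 7*r^2 + 40*r + 21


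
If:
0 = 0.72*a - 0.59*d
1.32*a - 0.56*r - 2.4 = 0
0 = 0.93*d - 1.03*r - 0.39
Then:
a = 3.11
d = 3.80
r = 3.05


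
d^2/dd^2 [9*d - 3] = 0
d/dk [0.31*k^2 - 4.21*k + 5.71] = 0.62*k - 4.21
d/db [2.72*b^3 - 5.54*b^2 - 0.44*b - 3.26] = 8.16*b^2 - 11.08*b - 0.44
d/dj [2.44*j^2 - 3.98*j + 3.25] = 4.88*j - 3.98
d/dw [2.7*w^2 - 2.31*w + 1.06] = 5.4*w - 2.31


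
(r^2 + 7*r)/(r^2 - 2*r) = (r + 7)/(r - 2)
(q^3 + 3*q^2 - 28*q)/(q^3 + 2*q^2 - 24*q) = (q + 7)/(q + 6)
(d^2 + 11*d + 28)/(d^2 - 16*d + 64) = (d^2 + 11*d + 28)/(d^2 - 16*d + 64)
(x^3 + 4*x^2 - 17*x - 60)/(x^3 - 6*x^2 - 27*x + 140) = (x + 3)/(x - 7)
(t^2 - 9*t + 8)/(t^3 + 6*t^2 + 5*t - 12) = (t - 8)/(t^2 + 7*t + 12)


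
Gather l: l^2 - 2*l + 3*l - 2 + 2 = l^2 + l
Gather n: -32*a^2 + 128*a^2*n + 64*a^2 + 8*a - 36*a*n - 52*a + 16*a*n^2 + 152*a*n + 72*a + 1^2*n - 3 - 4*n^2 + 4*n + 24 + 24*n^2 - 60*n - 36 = 32*a^2 + 28*a + n^2*(16*a + 20) + n*(128*a^2 + 116*a - 55) - 15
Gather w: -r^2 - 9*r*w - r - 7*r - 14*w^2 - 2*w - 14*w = -r^2 - 8*r - 14*w^2 + w*(-9*r - 16)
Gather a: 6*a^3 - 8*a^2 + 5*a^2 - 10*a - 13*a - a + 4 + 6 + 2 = 6*a^3 - 3*a^2 - 24*a + 12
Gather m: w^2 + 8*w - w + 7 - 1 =w^2 + 7*w + 6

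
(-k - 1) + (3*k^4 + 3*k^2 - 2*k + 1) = 3*k^4 + 3*k^2 - 3*k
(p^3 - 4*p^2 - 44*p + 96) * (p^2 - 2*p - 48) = p^5 - 6*p^4 - 84*p^3 + 376*p^2 + 1920*p - 4608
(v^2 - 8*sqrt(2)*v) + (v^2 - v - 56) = 2*v^2 - 8*sqrt(2)*v - v - 56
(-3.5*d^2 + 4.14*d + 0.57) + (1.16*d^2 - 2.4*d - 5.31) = -2.34*d^2 + 1.74*d - 4.74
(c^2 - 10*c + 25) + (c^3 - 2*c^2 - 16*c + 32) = c^3 - c^2 - 26*c + 57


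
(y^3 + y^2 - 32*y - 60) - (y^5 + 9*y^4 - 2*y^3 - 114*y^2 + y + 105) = -y^5 - 9*y^4 + 3*y^3 + 115*y^2 - 33*y - 165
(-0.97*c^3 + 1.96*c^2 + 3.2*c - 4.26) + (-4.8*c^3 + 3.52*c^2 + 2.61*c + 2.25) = -5.77*c^3 + 5.48*c^2 + 5.81*c - 2.01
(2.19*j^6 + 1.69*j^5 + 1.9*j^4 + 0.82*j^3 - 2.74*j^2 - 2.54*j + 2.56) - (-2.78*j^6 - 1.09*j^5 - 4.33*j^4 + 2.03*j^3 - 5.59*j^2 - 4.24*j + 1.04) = 4.97*j^6 + 2.78*j^5 + 6.23*j^4 - 1.21*j^3 + 2.85*j^2 + 1.7*j + 1.52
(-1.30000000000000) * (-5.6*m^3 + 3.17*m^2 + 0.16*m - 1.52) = 7.28*m^3 - 4.121*m^2 - 0.208*m + 1.976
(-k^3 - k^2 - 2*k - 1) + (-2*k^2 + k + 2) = -k^3 - 3*k^2 - k + 1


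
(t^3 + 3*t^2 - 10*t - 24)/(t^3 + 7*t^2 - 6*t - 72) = (t + 2)/(t + 6)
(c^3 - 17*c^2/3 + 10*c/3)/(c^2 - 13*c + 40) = c*(3*c - 2)/(3*(c - 8))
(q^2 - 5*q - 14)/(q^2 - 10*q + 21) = (q + 2)/(q - 3)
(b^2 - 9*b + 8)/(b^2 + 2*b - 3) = (b - 8)/(b + 3)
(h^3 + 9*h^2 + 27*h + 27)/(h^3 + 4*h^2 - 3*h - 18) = (h + 3)/(h - 2)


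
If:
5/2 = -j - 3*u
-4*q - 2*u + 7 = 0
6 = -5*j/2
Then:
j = -12/5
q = 53/30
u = -1/30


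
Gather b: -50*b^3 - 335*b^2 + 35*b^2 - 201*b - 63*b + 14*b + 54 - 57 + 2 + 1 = -50*b^3 - 300*b^2 - 250*b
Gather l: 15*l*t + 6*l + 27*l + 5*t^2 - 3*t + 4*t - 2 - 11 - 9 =l*(15*t + 33) + 5*t^2 + t - 22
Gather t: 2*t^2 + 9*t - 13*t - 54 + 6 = 2*t^2 - 4*t - 48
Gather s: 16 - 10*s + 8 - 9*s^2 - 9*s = -9*s^2 - 19*s + 24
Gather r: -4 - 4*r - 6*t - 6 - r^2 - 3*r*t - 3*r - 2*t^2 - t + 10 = -r^2 + r*(-3*t - 7) - 2*t^2 - 7*t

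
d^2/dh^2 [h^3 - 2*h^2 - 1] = 6*h - 4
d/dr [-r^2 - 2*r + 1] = -2*r - 2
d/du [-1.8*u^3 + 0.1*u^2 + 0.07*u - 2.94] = -5.4*u^2 + 0.2*u + 0.07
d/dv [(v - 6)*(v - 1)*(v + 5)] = 3*v^2 - 4*v - 29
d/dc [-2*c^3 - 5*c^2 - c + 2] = -6*c^2 - 10*c - 1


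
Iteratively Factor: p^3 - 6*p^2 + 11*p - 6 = (p - 3)*(p^2 - 3*p + 2) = (p - 3)*(p - 1)*(p - 2)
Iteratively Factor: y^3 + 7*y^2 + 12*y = (y)*(y^2 + 7*y + 12) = y*(y + 4)*(y + 3)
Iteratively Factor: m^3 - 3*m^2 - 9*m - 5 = (m + 1)*(m^2 - 4*m - 5) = (m - 5)*(m + 1)*(m + 1)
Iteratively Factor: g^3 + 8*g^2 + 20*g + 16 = (g + 2)*(g^2 + 6*g + 8) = (g + 2)*(g + 4)*(g + 2)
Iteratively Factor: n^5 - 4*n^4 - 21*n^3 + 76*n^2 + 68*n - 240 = (n - 3)*(n^4 - n^3 - 24*n^2 + 4*n + 80) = (n - 3)*(n + 2)*(n^3 - 3*n^2 - 18*n + 40) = (n - 3)*(n - 2)*(n + 2)*(n^2 - n - 20) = (n - 3)*(n - 2)*(n + 2)*(n + 4)*(n - 5)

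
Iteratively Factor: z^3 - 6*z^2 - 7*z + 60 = (z + 3)*(z^2 - 9*z + 20) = (z - 5)*(z + 3)*(z - 4)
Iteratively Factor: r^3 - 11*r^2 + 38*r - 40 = (r - 4)*(r^2 - 7*r + 10) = (r - 5)*(r - 4)*(r - 2)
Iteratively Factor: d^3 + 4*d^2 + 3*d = (d + 1)*(d^2 + 3*d) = d*(d + 1)*(d + 3)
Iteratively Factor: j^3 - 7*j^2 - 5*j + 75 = (j - 5)*(j^2 - 2*j - 15) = (j - 5)^2*(j + 3)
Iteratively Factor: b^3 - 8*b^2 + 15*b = (b)*(b^2 - 8*b + 15) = b*(b - 5)*(b - 3)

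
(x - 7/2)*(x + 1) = x^2 - 5*x/2 - 7/2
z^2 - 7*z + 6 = (z - 6)*(z - 1)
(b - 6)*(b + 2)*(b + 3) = b^3 - b^2 - 24*b - 36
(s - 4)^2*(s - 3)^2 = s^4 - 14*s^3 + 73*s^2 - 168*s + 144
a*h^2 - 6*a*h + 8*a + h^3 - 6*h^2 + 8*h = (a + h)*(h - 4)*(h - 2)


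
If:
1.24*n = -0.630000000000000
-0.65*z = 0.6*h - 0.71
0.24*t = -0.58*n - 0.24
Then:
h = 1.18333333333333 - 1.08333333333333*z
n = -0.51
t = 0.23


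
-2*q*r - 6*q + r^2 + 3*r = (-2*q + r)*(r + 3)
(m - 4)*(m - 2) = m^2 - 6*m + 8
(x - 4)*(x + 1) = x^2 - 3*x - 4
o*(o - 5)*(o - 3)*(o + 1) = o^4 - 7*o^3 + 7*o^2 + 15*o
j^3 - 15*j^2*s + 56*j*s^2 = j*(j - 8*s)*(j - 7*s)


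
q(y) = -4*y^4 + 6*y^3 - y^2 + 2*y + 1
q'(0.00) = 2.00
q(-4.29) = -1854.55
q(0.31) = 1.67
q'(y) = -16*y^3 + 18*y^2 - 2*y + 2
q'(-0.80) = 23.31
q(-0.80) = -5.95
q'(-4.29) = 1605.11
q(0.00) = 1.00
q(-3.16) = -603.48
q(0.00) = 1.00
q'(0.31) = 2.63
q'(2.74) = -197.48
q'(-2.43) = 342.73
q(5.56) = -2810.12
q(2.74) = -103.06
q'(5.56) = -2202.75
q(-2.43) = -235.33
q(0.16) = 1.32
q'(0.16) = 2.08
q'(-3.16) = 692.93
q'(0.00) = 2.00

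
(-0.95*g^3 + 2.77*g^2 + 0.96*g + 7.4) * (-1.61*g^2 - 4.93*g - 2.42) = 1.5295*g^5 + 0.223799999999999*g^4 - 12.9027*g^3 - 23.3502*g^2 - 38.8052*g - 17.908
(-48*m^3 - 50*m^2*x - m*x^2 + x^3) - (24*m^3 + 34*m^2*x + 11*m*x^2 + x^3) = -72*m^3 - 84*m^2*x - 12*m*x^2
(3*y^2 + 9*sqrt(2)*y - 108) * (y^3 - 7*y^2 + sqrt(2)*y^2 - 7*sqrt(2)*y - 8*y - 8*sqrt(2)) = 3*y^5 - 21*y^4 + 12*sqrt(2)*y^4 - 84*sqrt(2)*y^3 - 114*y^3 - 204*sqrt(2)*y^2 + 630*y^2 + 720*y + 756*sqrt(2)*y + 864*sqrt(2)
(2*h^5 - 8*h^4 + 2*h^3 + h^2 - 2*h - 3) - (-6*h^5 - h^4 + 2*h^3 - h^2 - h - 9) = 8*h^5 - 7*h^4 + 2*h^2 - h + 6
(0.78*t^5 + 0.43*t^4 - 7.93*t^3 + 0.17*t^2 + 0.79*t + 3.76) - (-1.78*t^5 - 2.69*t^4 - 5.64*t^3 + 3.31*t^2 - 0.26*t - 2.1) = 2.56*t^5 + 3.12*t^4 - 2.29*t^3 - 3.14*t^2 + 1.05*t + 5.86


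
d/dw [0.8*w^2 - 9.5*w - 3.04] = 1.6*w - 9.5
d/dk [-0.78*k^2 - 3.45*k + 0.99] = -1.56*k - 3.45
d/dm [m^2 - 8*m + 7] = 2*m - 8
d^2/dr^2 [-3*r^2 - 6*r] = -6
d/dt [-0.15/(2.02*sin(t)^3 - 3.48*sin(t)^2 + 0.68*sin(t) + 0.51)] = (0.909*sin(t)^2 - 1.044*sin(t) + 0.102)*cos(t)/(2.02*sin(t)^3 - 3.48*sin(t)^2 + 0.68*sin(t) + 0.51)^2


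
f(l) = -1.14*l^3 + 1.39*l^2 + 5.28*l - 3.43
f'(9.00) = -246.72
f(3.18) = -9.24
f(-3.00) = 24.02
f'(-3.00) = -33.84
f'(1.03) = 4.52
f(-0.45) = -5.42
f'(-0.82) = 0.70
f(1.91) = 3.78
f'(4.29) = -45.74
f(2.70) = -1.48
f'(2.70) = -12.15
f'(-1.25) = -3.54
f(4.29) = -45.20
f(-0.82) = -6.20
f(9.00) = -674.38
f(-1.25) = -5.63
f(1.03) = 2.24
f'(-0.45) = 3.34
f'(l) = -3.42*l^2 + 2.78*l + 5.28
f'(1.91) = -1.89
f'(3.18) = -20.46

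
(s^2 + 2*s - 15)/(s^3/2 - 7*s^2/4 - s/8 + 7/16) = 16*(s^2 + 2*s - 15)/(8*s^3 - 28*s^2 - 2*s + 7)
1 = 1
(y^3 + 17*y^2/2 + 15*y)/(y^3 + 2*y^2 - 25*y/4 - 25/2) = 2*y*(y + 6)/(2*y^2 - y - 10)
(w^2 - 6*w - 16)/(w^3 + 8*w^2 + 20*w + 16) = (w - 8)/(w^2 + 6*w + 8)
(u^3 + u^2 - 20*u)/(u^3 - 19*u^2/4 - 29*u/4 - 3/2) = 4*u*(-u^2 - u + 20)/(-4*u^3 + 19*u^2 + 29*u + 6)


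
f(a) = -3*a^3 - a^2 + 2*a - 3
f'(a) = -9*a^2 - 2*a + 2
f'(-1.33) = -11.26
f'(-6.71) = -389.80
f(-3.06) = 67.47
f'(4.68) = -204.48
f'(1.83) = -31.80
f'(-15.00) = -1993.00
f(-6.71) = 844.89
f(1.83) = -21.07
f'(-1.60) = -17.84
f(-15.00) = 9867.00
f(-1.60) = 3.53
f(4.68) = -323.05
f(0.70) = -3.12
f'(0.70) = -3.81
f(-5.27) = 397.78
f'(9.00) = -745.00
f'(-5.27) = -237.42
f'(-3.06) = -76.15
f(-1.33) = -0.37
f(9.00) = -2253.00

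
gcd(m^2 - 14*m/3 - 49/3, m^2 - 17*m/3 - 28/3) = m - 7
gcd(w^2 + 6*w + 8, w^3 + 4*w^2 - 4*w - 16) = w^2 + 6*w + 8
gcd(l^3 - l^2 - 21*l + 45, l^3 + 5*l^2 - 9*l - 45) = l^2 + 2*l - 15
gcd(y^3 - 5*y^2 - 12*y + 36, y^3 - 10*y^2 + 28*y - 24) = y^2 - 8*y + 12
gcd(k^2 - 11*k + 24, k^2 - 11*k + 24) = k^2 - 11*k + 24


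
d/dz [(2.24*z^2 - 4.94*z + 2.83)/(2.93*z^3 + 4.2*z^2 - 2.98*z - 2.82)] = (-6.5632*z^4 + 28.9484*z^3 - 10.8029*z^2 - 36.4056*z + 22.3642)/(8.5849*z^6 + 24.612*z^5 + 0.177199999999999*z^4 - 41.5572*z^3 - 14.8076*z^2 + 16.8072*z + 7.9524)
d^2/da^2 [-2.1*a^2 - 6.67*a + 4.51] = -4.20000000000000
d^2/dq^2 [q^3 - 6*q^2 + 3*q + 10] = 6*q - 12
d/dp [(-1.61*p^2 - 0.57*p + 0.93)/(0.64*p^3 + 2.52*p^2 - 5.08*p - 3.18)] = (1.0304*p^4 + 0.7296*p^3 + 7.8296*p^2 + 5.5524*p + 6.537)/(0.4096*p^6 + 3.2256*p^5 - 0.152*p^4 - 29.6736*p^3 + 9.7792*p^2 + 32.3088*p + 10.1124)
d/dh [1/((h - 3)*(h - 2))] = (5 - 2*h)/(h^4 - 10*h^3 + 37*h^2 - 60*h + 36)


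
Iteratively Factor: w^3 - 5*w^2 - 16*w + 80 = (w + 4)*(w^2 - 9*w + 20) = (w - 4)*(w + 4)*(w - 5)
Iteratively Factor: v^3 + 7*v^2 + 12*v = (v)*(v^2 + 7*v + 12) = v*(v + 3)*(v + 4)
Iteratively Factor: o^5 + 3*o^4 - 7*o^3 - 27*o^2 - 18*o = (o + 3)*(o^4 - 7*o^2 - 6*o) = (o - 3)*(o + 3)*(o^3 + 3*o^2 + 2*o) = (o - 3)*(o + 2)*(o + 3)*(o^2 + o) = (o - 3)*(o + 1)*(o + 2)*(o + 3)*(o)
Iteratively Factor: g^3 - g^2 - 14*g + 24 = (g - 3)*(g^2 + 2*g - 8) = (g - 3)*(g - 2)*(g + 4)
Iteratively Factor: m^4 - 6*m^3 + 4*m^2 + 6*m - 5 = (m + 1)*(m^3 - 7*m^2 + 11*m - 5) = (m - 1)*(m + 1)*(m^2 - 6*m + 5) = (m - 1)^2*(m + 1)*(m - 5)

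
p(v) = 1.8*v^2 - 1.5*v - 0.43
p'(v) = 3.6*v - 1.5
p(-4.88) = 49.76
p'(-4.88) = -19.07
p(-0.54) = 0.90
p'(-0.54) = -3.44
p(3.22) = 13.40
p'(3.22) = 10.09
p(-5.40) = 60.16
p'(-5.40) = -20.94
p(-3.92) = 33.11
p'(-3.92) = -15.61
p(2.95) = 10.81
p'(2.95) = 9.12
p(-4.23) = 38.12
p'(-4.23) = -16.73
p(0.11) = -0.57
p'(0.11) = -1.10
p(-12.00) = 276.77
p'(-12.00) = -44.70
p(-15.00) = 427.07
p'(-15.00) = -55.50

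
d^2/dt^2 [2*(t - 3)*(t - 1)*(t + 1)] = 12*t - 12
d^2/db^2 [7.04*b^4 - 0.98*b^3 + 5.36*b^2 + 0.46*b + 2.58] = 84.48*b^2 - 5.88*b + 10.72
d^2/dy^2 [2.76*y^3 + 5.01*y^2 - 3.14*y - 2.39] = 16.56*y + 10.02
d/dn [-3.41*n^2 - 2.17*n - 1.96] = -6.82*n - 2.17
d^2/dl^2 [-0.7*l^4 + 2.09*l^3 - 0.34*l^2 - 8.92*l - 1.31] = -8.4*l^2 + 12.54*l - 0.68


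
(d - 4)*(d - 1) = d^2 - 5*d + 4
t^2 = t^2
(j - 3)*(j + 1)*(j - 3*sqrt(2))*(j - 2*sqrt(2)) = j^4 - 5*sqrt(2)*j^3 - 2*j^3 + 9*j^2 + 10*sqrt(2)*j^2 - 24*j + 15*sqrt(2)*j - 36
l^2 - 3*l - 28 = (l - 7)*(l + 4)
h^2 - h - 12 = (h - 4)*(h + 3)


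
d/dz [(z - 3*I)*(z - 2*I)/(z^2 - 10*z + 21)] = (5*z^2*(-2 + I) + 54*z - 60 - 105*I)/(z^4 - 20*z^3 + 142*z^2 - 420*z + 441)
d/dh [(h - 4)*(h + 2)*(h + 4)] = 3*h^2 + 4*h - 16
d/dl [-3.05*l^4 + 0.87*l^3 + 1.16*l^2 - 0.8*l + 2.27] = -12.2*l^3 + 2.61*l^2 + 2.32*l - 0.8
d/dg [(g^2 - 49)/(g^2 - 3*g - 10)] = 3*(-g^2 + 26*g - 49)/(g^4 - 6*g^3 - 11*g^2 + 60*g + 100)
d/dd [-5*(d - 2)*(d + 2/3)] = 20/3 - 10*d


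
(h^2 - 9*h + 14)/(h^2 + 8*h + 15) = (h^2 - 9*h + 14)/(h^2 + 8*h + 15)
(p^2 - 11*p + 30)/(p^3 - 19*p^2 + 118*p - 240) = 1/(p - 8)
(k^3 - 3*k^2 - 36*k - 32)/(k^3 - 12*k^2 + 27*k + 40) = (k + 4)/(k - 5)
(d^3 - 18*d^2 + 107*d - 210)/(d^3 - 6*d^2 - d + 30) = (d^2 - 13*d + 42)/(d^2 - d - 6)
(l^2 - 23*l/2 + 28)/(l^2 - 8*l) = (l - 7/2)/l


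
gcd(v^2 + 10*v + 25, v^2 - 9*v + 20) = 1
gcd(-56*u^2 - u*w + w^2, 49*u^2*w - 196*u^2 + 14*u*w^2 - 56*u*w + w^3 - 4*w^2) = 7*u + w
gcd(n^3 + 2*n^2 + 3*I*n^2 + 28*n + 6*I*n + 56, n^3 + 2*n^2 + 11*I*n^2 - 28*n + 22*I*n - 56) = n^2 + n*(2 + 7*I) + 14*I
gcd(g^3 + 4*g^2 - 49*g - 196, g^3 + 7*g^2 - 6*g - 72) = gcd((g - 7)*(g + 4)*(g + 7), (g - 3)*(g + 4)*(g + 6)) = g + 4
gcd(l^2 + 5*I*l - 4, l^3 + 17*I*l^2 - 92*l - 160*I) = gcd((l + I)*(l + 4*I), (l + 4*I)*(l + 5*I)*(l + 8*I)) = l + 4*I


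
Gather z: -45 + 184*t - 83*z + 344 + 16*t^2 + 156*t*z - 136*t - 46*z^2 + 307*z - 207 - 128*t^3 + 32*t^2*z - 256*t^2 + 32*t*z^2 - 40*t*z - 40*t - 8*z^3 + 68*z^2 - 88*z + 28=-128*t^3 - 240*t^2 + 8*t - 8*z^3 + z^2*(32*t + 22) + z*(32*t^2 + 116*t + 136) + 120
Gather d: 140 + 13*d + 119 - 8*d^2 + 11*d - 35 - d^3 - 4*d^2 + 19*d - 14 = -d^3 - 12*d^2 + 43*d + 210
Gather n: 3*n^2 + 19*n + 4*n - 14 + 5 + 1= 3*n^2 + 23*n - 8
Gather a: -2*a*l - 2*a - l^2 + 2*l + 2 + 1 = a*(-2*l - 2) - l^2 + 2*l + 3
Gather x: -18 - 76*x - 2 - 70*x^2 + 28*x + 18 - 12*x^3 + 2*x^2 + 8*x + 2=-12*x^3 - 68*x^2 - 40*x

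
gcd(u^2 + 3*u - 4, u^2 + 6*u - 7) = u - 1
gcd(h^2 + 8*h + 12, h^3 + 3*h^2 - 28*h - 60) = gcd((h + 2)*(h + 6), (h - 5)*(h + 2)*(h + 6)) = h^2 + 8*h + 12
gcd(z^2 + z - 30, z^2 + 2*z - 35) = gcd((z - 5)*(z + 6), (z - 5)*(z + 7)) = z - 5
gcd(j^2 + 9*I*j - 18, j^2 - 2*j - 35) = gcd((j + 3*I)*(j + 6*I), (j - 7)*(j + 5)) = 1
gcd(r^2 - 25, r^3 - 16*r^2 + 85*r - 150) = r - 5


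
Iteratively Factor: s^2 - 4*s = (s)*(s - 4)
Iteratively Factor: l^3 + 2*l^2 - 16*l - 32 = (l + 4)*(l^2 - 2*l - 8) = (l - 4)*(l + 4)*(l + 2)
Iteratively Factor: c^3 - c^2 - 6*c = (c + 2)*(c^2 - 3*c) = c*(c + 2)*(c - 3)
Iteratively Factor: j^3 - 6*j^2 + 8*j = (j - 2)*(j^2 - 4*j) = j*(j - 2)*(j - 4)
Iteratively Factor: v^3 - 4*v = (v - 2)*(v^2 + 2*v) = v*(v - 2)*(v + 2)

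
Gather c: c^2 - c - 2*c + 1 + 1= c^2 - 3*c + 2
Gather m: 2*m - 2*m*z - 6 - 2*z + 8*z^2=m*(2 - 2*z) + 8*z^2 - 2*z - 6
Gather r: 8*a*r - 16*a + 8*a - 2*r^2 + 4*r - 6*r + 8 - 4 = -8*a - 2*r^2 + r*(8*a - 2) + 4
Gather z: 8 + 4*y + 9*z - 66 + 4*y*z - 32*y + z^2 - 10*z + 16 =-28*y + z^2 + z*(4*y - 1) - 42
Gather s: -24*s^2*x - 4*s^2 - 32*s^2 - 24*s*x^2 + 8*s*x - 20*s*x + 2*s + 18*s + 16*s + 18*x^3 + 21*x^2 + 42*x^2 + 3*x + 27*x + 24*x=s^2*(-24*x - 36) + s*(-24*x^2 - 12*x + 36) + 18*x^3 + 63*x^2 + 54*x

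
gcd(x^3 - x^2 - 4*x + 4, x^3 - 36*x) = 1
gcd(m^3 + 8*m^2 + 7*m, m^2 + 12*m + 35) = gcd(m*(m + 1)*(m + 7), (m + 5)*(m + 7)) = m + 7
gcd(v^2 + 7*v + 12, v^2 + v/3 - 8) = v + 3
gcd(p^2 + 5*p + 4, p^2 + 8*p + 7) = p + 1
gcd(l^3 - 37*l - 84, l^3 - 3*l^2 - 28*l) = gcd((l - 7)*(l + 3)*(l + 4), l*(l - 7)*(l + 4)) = l^2 - 3*l - 28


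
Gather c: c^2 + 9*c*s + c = c^2 + c*(9*s + 1)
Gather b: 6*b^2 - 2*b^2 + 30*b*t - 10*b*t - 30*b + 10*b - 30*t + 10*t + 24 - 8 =4*b^2 + b*(20*t - 20) - 20*t + 16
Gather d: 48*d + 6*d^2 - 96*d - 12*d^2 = -6*d^2 - 48*d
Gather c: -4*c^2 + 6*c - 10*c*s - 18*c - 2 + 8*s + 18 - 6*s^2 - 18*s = -4*c^2 + c*(-10*s - 12) - 6*s^2 - 10*s + 16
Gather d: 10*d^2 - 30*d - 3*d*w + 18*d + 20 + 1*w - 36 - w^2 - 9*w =10*d^2 + d*(-3*w - 12) - w^2 - 8*w - 16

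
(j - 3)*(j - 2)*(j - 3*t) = j^3 - 3*j^2*t - 5*j^2 + 15*j*t + 6*j - 18*t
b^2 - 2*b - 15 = (b - 5)*(b + 3)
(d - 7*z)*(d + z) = d^2 - 6*d*z - 7*z^2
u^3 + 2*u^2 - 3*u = u*(u - 1)*(u + 3)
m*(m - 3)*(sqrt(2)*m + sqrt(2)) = sqrt(2)*m^3 - 2*sqrt(2)*m^2 - 3*sqrt(2)*m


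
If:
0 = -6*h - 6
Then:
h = -1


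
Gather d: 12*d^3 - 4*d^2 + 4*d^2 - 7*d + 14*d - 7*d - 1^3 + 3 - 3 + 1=12*d^3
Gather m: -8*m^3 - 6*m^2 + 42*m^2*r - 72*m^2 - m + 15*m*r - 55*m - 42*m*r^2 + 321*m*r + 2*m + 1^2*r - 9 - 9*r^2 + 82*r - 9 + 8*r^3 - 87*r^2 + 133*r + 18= -8*m^3 + m^2*(42*r - 78) + m*(-42*r^2 + 336*r - 54) + 8*r^3 - 96*r^2 + 216*r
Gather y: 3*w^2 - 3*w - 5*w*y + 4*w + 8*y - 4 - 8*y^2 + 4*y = 3*w^2 + w - 8*y^2 + y*(12 - 5*w) - 4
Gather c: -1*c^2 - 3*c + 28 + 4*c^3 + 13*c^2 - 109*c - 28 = 4*c^3 + 12*c^2 - 112*c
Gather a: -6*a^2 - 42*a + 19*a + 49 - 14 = -6*a^2 - 23*a + 35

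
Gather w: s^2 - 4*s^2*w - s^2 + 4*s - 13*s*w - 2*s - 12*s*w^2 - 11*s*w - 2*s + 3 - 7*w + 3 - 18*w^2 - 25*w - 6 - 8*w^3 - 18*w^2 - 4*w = -8*w^3 + w^2*(-12*s - 36) + w*(-4*s^2 - 24*s - 36)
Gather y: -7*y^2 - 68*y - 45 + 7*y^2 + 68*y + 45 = 0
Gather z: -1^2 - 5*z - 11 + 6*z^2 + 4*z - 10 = 6*z^2 - z - 22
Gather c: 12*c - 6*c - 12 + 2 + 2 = 6*c - 8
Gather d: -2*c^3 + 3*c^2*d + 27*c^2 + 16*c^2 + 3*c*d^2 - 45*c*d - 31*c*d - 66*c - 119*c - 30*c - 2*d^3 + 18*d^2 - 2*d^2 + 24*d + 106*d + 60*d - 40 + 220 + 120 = -2*c^3 + 43*c^2 - 215*c - 2*d^3 + d^2*(3*c + 16) + d*(3*c^2 - 76*c + 190) + 300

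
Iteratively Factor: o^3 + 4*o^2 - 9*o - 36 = (o + 3)*(o^2 + o - 12) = (o - 3)*(o + 3)*(o + 4)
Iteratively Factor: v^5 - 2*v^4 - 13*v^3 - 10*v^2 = (v)*(v^4 - 2*v^3 - 13*v^2 - 10*v) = v*(v + 1)*(v^3 - 3*v^2 - 10*v) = v*(v + 1)*(v + 2)*(v^2 - 5*v) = v*(v - 5)*(v + 1)*(v + 2)*(v)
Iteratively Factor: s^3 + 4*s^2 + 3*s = (s + 3)*(s^2 + s) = (s + 1)*(s + 3)*(s)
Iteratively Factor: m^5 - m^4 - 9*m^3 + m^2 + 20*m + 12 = (m - 2)*(m^4 + m^3 - 7*m^2 - 13*m - 6) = (m - 2)*(m + 1)*(m^3 - 7*m - 6) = (m - 3)*(m - 2)*(m + 1)*(m^2 + 3*m + 2) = (m - 3)*(m - 2)*(m + 1)^2*(m + 2)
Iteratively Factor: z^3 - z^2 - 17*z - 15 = (z + 1)*(z^2 - 2*z - 15) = (z - 5)*(z + 1)*(z + 3)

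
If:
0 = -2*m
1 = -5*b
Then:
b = -1/5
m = 0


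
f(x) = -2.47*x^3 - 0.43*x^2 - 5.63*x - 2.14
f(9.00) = -1888.27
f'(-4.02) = -121.92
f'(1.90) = -34.01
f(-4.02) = 174.01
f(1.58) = -21.85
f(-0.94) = 4.82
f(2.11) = -39.14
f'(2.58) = -57.17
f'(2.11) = -40.43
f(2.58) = -61.95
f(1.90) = -31.33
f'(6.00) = -277.55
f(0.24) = -3.55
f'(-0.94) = -11.37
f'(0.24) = -6.26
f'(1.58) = -25.49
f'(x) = -7.41*x^2 - 0.86*x - 5.63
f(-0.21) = -0.95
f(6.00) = -584.92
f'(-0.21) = -5.78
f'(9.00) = -613.58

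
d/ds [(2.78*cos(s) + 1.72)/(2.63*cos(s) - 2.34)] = 11.0288*sin(s)/(2.63*cos(s) - 2.34)^2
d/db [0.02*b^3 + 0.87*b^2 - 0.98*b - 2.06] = 0.06*b^2 + 1.74*b - 0.98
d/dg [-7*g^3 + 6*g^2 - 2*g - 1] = -21*g^2 + 12*g - 2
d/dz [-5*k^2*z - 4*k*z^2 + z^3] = -5*k^2 - 8*k*z + 3*z^2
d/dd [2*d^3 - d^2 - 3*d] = 6*d^2 - 2*d - 3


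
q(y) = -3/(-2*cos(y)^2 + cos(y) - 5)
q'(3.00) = -0.03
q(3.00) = 0.38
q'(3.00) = -0.03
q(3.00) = 0.38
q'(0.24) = 0.06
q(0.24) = 0.51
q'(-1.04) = -0.11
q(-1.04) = 0.60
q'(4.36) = 0.22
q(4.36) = 0.54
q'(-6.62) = -0.08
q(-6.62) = 0.51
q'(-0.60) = -0.13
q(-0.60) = 0.54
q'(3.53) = 0.09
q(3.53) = 0.39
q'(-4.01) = -0.20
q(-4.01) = 0.46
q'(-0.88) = -0.13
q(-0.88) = 0.58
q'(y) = -3*(-4*sin(y)*cos(y) + sin(y))/(-2*cos(y)^2 + cos(y) - 5)^2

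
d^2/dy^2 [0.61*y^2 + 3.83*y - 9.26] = 1.22000000000000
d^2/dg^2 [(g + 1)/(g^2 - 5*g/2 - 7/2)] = 16/(8*g^3 - 84*g^2 + 294*g - 343)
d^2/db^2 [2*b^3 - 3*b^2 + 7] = 12*b - 6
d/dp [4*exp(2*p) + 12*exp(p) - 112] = (8*exp(p) + 12)*exp(p)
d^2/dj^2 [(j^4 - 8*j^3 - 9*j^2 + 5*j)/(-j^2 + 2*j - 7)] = 2*(-j^6 + 6*j^5 - 33*j^4 + 101*j^3 - 819*j^2 + 1281*j + 371)/(j^6 - 6*j^5 + 33*j^4 - 92*j^3 + 231*j^2 - 294*j + 343)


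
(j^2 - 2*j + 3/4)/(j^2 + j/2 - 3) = (j - 1/2)/(j + 2)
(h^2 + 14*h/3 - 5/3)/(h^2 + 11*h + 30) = (h - 1/3)/(h + 6)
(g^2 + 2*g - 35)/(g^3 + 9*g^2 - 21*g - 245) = 1/(g + 7)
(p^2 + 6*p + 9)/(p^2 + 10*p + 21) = (p + 3)/(p + 7)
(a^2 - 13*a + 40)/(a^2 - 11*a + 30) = (a - 8)/(a - 6)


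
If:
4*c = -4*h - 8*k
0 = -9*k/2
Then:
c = -h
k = 0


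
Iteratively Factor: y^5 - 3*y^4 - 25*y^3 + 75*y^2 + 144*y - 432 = (y - 3)*(y^4 - 25*y^2 + 144) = (y - 4)*(y - 3)*(y^3 + 4*y^2 - 9*y - 36) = (y - 4)*(y - 3)^2*(y^2 + 7*y + 12) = (y - 4)*(y - 3)^2*(y + 4)*(y + 3)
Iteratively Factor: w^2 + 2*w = (w)*(w + 2)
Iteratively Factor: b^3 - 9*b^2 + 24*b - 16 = (b - 4)*(b^2 - 5*b + 4) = (b - 4)*(b - 1)*(b - 4)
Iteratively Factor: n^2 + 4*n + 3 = (n + 3)*(n + 1)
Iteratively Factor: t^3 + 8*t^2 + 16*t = (t + 4)*(t^2 + 4*t) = t*(t + 4)*(t + 4)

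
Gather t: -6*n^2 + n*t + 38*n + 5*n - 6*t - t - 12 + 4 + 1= -6*n^2 + 43*n + t*(n - 7) - 7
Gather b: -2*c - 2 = -2*c - 2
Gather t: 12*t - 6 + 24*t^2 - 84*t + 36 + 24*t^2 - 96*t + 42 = 48*t^2 - 168*t + 72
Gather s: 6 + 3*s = 3*s + 6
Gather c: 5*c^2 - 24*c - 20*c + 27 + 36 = 5*c^2 - 44*c + 63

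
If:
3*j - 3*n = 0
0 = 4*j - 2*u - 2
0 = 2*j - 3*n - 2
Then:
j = -2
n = -2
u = -5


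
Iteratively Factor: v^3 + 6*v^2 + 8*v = (v + 4)*(v^2 + 2*v) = (v + 2)*(v + 4)*(v)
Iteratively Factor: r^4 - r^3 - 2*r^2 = (r)*(r^3 - r^2 - 2*r) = r*(r + 1)*(r^2 - 2*r) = r*(r - 2)*(r + 1)*(r)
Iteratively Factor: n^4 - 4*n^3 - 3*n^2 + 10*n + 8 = (n - 2)*(n^3 - 2*n^2 - 7*n - 4) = (n - 2)*(n + 1)*(n^2 - 3*n - 4) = (n - 4)*(n - 2)*(n + 1)*(n + 1)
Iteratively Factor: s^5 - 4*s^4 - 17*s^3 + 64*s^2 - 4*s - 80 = (s + 4)*(s^4 - 8*s^3 + 15*s^2 + 4*s - 20) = (s + 1)*(s + 4)*(s^3 - 9*s^2 + 24*s - 20) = (s - 2)*(s + 1)*(s + 4)*(s^2 - 7*s + 10) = (s - 5)*(s - 2)*(s + 1)*(s + 4)*(s - 2)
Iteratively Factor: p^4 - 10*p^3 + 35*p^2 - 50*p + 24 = (p - 2)*(p^3 - 8*p^2 + 19*p - 12) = (p - 4)*(p - 2)*(p^2 - 4*p + 3) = (p - 4)*(p - 2)*(p - 1)*(p - 3)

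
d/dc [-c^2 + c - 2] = 1 - 2*c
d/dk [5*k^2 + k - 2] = 10*k + 1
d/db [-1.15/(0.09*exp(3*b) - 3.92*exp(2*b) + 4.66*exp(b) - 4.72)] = (0.3105*exp(2*b) - 9.016*exp(b) + 5.359)*exp(b)/(0.09*exp(3*b) - 3.92*exp(2*b) + 4.66*exp(b) - 4.72)^2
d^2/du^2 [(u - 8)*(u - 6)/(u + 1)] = 126/(u^3 + 3*u^2 + 3*u + 1)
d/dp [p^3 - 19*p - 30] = 3*p^2 - 19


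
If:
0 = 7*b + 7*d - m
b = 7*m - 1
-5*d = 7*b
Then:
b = -5/103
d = 7/103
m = 14/103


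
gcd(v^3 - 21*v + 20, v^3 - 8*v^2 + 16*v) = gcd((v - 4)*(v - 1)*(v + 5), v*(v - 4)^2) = v - 4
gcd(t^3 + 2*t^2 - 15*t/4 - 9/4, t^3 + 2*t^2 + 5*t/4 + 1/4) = t + 1/2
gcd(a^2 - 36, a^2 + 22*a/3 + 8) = a + 6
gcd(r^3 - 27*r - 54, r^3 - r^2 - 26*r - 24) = r - 6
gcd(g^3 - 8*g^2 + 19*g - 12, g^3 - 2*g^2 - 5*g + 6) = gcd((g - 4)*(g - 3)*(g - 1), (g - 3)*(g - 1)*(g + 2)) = g^2 - 4*g + 3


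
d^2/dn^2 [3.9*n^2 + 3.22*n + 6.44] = 7.80000000000000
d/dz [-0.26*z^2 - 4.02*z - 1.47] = -0.52*z - 4.02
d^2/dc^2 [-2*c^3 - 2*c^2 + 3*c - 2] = -12*c - 4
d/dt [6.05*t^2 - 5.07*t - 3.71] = 12.1*t - 5.07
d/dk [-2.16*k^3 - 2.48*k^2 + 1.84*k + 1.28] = -6.48*k^2 - 4.96*k + 1.84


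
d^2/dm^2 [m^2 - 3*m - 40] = 2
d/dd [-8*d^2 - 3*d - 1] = -16*d - 3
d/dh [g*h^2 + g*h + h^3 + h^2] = 2*g*h + g + 3*h^2 + 2*h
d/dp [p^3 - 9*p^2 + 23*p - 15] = 3*p^2 - 18*p + 23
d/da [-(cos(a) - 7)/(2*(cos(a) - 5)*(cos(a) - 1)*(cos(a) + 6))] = (-2*cos(a)^3 + 21*cos(a)^2 - 187)*sin(a)/(2*(cos(a) - 5)^2*(cos(a) - 1)^2*(cos(a) + 6)^2)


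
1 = 1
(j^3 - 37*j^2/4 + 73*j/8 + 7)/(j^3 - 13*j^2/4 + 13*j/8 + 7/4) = (j - 8)/(j - 2)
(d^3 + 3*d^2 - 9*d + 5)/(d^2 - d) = d + 4 - 5/d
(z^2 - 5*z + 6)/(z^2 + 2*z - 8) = (z - 3)/(z + 4)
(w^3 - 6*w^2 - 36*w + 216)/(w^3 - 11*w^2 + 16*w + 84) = (w^2 - 36)/(w^2 - 5*w - 14)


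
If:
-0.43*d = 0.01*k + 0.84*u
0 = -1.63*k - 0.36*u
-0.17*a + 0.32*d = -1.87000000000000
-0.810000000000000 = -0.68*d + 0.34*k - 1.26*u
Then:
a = -279.88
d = -154.53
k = -17.52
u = 79.31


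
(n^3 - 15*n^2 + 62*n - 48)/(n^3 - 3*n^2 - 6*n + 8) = (n^2 - 14*n + 48)/(n^2 - 2*n - 8)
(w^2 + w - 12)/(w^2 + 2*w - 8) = (w - 3)/(w - 2)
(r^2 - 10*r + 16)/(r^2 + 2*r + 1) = (r^2 - 10*r + 16)/(r^2 + 2*r + 1)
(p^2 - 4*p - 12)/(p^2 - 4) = (p - 6)/(p - 2)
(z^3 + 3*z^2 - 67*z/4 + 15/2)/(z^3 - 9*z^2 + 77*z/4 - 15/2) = (z + 6)/(z - 6)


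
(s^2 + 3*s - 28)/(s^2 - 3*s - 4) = (s + 7)/(s + 1)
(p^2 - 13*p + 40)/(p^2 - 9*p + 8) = (p - 5)/(p - 1)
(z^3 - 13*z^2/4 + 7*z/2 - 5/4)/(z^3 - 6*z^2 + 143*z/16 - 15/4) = 4*(z^2 - 2*z + 1)/(4*z^2 - 19*z + 12)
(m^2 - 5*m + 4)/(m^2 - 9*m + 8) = (m - 4)/(m - 8)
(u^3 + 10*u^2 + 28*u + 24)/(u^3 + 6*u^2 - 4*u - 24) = (u + 2)/(u - 2)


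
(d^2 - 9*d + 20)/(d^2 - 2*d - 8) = (d - 5)/(d + 2)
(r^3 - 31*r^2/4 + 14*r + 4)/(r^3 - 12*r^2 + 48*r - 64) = (r + 1/4)/(r - 4)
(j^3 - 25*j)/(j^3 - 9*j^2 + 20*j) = (j + 5)/(j - 4)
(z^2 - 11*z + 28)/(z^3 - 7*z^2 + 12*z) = (z - 7)/(z*(z - 3))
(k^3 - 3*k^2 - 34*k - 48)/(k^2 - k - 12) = (k^2 - 6*k - 16)/(k - 4)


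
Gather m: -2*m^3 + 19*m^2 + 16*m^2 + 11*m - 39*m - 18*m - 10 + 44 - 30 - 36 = -2*m^3 + 35*m^2 - 46*m - 32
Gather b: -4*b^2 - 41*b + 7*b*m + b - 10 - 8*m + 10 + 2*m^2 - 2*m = -4*b^2 + b*(7*m - 40) + 2*m^2 - 10*m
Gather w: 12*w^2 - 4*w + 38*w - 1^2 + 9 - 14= 12*w^2 + 34*w - 6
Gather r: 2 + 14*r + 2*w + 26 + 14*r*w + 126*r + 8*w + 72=r*(14*w + 140) + 10*w + 100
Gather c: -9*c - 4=-9*c - 4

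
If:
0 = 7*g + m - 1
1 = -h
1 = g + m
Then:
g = 0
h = -1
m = 1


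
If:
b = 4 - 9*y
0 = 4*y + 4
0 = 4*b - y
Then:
No Solution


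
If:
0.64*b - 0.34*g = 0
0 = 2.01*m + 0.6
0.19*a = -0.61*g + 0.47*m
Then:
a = -3.21052631578947*g - 0.738413197172035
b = 0.53125*g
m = -0.30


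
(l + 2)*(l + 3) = l^2 + 5*l + 6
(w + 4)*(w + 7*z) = w^2 + 7*w*z + 4*w + 28*z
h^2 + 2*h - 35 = (h - 5)*(h + 7)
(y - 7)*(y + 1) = y^2 - 6*y - 7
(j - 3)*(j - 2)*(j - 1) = j^3 - 6*j^2 + 11*j - 6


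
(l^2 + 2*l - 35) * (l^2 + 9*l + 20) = l^4 + 11*l^3 + 3*l^2 - 275*l - 700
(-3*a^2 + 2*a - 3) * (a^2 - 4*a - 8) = -3*a^4 + 14*a^3 + 13*a^2 - 4*a + 24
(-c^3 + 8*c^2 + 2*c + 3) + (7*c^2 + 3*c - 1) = -c^3 + 15*c^2 + 5*c + 2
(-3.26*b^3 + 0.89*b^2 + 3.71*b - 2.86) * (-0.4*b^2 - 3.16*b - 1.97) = 1.304*b^5 + 9.9456*b^4 + 2.1258*b^3 - 12.3329*b^2 + 1.7289*b + 5.6342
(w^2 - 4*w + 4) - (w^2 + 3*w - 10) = 14 - 7*w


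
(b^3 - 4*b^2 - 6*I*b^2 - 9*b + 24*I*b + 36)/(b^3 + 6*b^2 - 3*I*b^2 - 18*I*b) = (b^2 - b*(4 + 3*I) + 12*I)/(b*(b + 6))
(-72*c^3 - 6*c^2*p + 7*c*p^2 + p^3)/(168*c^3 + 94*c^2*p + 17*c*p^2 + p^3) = (-3*c + p)/(7*c + p)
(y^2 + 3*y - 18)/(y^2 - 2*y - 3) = (y + 6)/(y + 1)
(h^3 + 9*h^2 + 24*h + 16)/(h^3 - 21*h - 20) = (h + 4)/(h - 5)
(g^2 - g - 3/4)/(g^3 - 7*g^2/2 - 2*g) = (g - 3/2)/(g*(g - 4))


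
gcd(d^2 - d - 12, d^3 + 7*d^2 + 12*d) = d + 3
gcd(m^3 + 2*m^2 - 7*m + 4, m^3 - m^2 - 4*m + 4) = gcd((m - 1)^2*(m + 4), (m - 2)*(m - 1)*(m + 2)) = m - 1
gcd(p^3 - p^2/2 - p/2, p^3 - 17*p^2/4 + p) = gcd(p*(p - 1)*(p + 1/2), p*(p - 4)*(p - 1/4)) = p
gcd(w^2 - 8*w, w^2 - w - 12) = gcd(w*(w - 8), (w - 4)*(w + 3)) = 1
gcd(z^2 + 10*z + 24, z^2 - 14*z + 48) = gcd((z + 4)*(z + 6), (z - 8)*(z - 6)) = 1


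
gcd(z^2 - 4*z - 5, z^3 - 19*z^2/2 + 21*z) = 1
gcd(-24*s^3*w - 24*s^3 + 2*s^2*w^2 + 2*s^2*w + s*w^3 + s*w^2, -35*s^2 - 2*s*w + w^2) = 1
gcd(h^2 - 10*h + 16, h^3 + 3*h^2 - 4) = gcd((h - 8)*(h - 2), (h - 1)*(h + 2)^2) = 1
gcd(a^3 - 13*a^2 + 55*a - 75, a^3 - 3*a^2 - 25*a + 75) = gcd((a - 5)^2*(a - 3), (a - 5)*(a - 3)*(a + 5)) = a^2 - 8*a + 15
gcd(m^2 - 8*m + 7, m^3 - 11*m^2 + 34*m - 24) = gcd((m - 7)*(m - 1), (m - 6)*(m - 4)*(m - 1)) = m - 1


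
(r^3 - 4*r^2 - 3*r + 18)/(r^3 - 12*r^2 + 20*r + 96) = (r^2 - 6*r + 9)/(r^2 - 14*r + 48)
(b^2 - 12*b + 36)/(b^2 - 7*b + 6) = (b - 6)/(b - 1)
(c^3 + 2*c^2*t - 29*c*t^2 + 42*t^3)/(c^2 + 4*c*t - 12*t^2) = (c^2 + 4*c*t - 21*t^2)/(c + 6*t)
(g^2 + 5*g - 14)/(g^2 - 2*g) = (g + 7)/g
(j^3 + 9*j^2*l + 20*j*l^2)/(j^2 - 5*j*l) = (j^2 + 9*j*l + 20*l^2)/(j - 5*l)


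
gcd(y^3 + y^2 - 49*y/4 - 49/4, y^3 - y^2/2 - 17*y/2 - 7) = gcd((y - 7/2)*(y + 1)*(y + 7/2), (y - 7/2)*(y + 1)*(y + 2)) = y^2 - 5*y/2 - 7/2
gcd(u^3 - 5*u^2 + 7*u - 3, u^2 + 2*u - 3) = u - 1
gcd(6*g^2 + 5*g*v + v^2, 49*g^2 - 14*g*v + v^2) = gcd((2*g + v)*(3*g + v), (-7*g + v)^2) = 1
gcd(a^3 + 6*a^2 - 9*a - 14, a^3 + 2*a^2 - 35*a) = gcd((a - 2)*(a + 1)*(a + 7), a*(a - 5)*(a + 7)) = a + 7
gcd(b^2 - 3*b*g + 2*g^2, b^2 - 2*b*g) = b - 2*g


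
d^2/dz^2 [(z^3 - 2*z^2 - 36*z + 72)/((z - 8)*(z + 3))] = 6*(z^3 + 144*z^2 - 648*z + 2232)/(z^6 - 15*z^5 + 3*z^4 + 595*z^3 - 72*z^2 - 8640*z - 13824)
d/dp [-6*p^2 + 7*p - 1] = 7 - 12*p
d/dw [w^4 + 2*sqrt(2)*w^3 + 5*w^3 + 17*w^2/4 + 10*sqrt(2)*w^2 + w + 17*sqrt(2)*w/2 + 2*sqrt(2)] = 4*w^3 + 6*sqrt(2)*w^2 + 15*w^2 + 17*w/2 + 20*sqrt(2)*w + 1 + 17*sqrt(2)/2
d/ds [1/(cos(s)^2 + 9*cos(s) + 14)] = (2*cos(s) + 9)*sin(s)/(cos(s)^2 + 9*cos(s) + 14)^2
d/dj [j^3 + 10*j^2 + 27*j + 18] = 3*j^2 + 20*j + 27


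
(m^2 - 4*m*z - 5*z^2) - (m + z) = m^2 - 4*m*z - m - 5*z^2 - z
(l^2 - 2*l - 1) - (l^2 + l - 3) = 2 - 3*l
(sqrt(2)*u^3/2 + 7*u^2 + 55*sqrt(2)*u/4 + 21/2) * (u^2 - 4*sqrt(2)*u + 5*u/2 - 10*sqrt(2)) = sqrt(2)*u^5/2 + 5*sqrt(2)*u^4/4 + 3*u^4 - 57*sqrt(2)*u^3/4 + 15*u^3/2 - 199*u^2/2 - 285*sqrt(2)*u^2/8 - 995*u/4 - 42*sqrt(2)*u - 105*sqrt(2)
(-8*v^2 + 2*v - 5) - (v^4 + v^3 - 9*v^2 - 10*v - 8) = -v^4 - v^3 + v^2 + 12*v + 3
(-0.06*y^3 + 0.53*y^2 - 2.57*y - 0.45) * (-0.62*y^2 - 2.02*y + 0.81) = 0.0372*y^5 - 0.2074*y^4 + 0.4742*y^3 + 5.8997*y^2 - 1.1727*y - 0.3645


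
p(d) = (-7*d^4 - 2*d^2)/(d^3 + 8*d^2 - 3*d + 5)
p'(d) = (-28*d^3 - 4*d)/(d^3 + 8*d^2 - 3*d + 5) + (-7*d^4 - 2*d^2)*(-3*d^2 - 16*d + 3)/(d^3 + 8*d^2 - 3*d + 5)^2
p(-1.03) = -0.65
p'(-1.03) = 1.56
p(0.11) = -0.01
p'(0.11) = -0.10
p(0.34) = -0.07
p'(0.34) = -0.46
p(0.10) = -0.00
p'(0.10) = -0.09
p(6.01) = -18.67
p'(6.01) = -4.75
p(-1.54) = -1.77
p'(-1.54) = 2.89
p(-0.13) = -0.01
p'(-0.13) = 0.10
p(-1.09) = -0.74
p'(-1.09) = 1.70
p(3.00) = -6.16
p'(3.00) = -3.42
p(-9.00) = 940.59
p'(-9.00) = 1425.49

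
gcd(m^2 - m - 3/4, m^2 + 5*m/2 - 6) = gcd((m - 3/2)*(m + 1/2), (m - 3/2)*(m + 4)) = m - 3/2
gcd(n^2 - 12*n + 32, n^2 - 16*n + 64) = n - 8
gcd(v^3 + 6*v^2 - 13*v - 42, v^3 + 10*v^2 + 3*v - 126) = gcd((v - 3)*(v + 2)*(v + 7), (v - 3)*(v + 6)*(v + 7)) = v^2 + 4*v - 21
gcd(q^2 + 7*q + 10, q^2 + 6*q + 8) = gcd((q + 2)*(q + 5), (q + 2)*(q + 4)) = q + 2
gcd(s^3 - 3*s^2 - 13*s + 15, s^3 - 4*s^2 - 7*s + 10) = s^2 - 6*s + 5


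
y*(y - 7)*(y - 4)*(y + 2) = y^4 - 9*y^3 + 6*y^2 + 56*y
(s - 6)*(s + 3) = s^2 - 3*s - 18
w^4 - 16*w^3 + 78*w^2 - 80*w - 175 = (w - 7)*(w - 5)^2*(w + 1)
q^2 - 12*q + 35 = (q - 7)*(q - 5)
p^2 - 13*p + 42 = (p - 7)*(p - 6)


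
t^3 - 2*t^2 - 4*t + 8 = (t - 2)^2*(t + 2)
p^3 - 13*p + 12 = (p - 3)*(p - 1)*(p + 4)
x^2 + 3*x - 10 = (x - 2)*(x + 5)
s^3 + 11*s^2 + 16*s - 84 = (s - 2)*(s + 6)*(s + 7)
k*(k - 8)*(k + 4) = k^3 - 4*k^2 - 32*k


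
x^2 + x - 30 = (x - 5)*(x + 6)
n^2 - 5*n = n*(n - 5)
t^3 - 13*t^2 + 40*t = t*(t - 8)*(t - 5)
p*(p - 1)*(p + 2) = p^3 + p^2 - 2*p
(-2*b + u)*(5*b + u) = -10*b^2 + 3*b*u + u^2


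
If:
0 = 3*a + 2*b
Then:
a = -2*b/3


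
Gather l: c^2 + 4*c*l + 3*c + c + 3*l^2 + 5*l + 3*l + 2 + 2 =c^2 + 4*c + 3*l^2 + l*(4*c + 8) + 4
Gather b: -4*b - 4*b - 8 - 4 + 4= -8*b - 8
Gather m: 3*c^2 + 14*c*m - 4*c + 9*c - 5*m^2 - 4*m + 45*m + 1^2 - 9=3*c^2 + 5*c - 5*m^2 + m*(14*c + 41) - 8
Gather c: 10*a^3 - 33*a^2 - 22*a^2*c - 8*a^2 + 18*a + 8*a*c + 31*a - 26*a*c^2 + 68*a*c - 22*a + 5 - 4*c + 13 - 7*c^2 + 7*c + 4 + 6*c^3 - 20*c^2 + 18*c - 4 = 10*a^3 - 41*a^2 + 27*a + 6*c^3 + c^2*(-26*a - 27) + c*(-22*a^2 + 76*a + 21) + 18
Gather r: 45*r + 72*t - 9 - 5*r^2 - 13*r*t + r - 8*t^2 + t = -5*r^2 + r*(46 - 13*t) - 8*t^2 + 73*t - 9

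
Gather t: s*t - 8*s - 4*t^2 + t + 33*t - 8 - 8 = -8*s - 4*t^2 + t*(s + 34) - 16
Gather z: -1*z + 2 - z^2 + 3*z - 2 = -z^2 + 2*z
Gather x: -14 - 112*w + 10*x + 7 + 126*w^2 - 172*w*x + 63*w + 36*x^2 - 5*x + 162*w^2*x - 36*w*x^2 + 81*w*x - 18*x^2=126*w^2 - 49*w + x^2*(18 - 36*w) + x*(162*w^2 - 91*w + 5) - 7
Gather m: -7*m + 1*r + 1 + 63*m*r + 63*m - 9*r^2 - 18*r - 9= m*(63*r + 56) - 9*r^2 - 17*r - 8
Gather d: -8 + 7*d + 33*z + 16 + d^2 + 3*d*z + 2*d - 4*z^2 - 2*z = d^2 + d*(3*z + 9) - 4*z^2 + 31*z + 8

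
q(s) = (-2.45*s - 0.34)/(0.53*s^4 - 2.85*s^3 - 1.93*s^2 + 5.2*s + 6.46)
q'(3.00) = -0.15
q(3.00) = 0.26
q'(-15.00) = 0.00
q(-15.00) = 0.00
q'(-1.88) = 0.41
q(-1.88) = 0.28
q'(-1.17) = 0.51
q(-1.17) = 0.77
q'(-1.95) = 0.36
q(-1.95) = 0.25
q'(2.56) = -0.38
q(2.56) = 0.37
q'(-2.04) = 0.30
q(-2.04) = 0.22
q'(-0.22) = -0.51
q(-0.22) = 0.04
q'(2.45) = -0.51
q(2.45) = 0.42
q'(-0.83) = -1.21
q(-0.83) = 0.63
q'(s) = (-2.45*s - 0.34)*(-2.12*s^3 + 8.55*s^2 + 3.86*s - 5.2)/(0.53*s^4 - 2.85*s^3 - 1.93*s^2 + 5.2*s + 6.46)^2 - 2.45/(0.53*s^4 - 2.85*s^3 - 1.93*s^2 + 5.2*s + 6.46)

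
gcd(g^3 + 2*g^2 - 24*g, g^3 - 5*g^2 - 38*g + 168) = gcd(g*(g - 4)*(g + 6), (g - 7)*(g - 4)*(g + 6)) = g^2 + 2*g - 24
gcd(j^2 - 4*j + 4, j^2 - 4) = j - 2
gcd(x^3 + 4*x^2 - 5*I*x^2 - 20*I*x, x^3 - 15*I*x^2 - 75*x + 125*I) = x - 5*I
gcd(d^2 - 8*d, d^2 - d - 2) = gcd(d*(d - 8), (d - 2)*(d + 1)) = 1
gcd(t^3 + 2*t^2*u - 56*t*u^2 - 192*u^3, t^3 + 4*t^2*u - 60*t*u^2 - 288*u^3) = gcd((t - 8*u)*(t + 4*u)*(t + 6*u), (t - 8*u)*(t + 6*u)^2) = t^2 - 2*t*u - 48*u^2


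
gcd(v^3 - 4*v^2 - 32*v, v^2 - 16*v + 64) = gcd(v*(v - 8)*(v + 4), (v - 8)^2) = v - 8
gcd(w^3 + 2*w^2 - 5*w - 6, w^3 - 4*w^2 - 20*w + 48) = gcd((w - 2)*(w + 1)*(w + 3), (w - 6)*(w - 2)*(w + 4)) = w - 2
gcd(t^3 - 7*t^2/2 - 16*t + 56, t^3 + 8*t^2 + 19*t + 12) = t + 4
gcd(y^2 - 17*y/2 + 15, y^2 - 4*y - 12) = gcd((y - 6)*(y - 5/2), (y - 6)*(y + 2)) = y - 6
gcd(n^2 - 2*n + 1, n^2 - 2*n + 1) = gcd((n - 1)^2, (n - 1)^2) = n^2 - 2*n + 1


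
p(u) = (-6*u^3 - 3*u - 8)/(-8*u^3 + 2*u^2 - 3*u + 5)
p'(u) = (-18*u^2 - 3)/(-8*u^3 + 2*u^2 - 3*u + 5) + (24*u^2 - 4*u + 3)*(-6*u^3 - 3*u - 8)/(-8*u^3 + 2*u^2 - 3*u + 5)^2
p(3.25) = 0.87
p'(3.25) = -0.07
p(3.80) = 0.84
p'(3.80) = -0.04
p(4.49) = 0.82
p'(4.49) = -0.02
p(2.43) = 0.96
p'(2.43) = -0.20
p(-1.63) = 0.46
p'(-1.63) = -0.34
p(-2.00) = 0.55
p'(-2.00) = -0.19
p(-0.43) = -0.85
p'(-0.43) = -1.94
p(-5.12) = 0.71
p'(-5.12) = -0.01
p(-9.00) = 0.73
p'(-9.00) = 0.00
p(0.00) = -1.60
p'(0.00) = -1.56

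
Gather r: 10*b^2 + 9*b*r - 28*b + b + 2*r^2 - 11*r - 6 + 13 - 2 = 10*b^2 - 27*b + 2*r^2 + r*(9*b - 11) + 5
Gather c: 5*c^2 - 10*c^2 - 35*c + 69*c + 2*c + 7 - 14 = -5*c^2 + 36*c - 7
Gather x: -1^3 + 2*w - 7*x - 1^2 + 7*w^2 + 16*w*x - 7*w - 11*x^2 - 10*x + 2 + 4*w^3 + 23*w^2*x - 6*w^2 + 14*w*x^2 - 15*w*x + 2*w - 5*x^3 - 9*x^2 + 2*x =4*w^3 + w^2 - 3*w - 5*x^3 + x^2*(14*w - 20) + x*(23*w^2 + w - 15)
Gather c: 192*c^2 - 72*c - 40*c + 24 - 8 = 192*c^2 - 112*c + 16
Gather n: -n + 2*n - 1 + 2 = n + 1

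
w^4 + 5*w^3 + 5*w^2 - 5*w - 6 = (w - 1)*(w + 1)*(w + 2)*(w + 3)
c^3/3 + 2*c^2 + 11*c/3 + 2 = (c/3 + 1)*(c + 1)*(c + 2)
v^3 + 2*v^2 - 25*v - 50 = (v - 5)*(v + 2)*(v + 5)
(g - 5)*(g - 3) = g^2 - 8*g + 15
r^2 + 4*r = r*(r + 4)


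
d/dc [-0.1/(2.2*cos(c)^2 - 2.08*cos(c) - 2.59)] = (0.208 - 0.44*cos(c))*sin(c)/(-2.2*cos(c)^2 + 2.08*cos(c) + 2.59)^2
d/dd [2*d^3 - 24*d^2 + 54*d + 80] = 6*d^2 - 48*d + 54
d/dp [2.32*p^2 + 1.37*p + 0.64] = 4.64*p + 1.37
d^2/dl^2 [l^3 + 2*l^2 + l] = 6*l + 4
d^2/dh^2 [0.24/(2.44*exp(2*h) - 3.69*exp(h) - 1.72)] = ((0.8856 - 2.3424*exp(h))*(-2.44*exp(2*h) + 3.69*exp(h) + 1.72) - 0.24*(4.88*exp(h) - 3.69)*(9.76*exp(h) - 7.38)*exp(h))*exp(h)/(-2.44*exp(2*h) + 3.69*exp(h) + 1.72)^3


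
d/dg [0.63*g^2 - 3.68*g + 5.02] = 1.26*g - 3.68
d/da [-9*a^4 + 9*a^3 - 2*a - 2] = -36*a^3 + 27*a^2 - 2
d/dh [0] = 0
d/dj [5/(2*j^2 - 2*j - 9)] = 10*(1 - 2*j)/(-2*j^2 + 2*j + 9)^2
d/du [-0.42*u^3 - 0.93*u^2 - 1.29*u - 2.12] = -1.26*u^2 - 1.86*u - 1.29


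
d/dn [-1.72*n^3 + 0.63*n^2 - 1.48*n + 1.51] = -5.16*n^2 + 1.26*n - 1.48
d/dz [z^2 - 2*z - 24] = 2*z - 2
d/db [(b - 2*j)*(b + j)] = 2*b - j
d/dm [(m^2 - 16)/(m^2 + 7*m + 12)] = 7/(m^2 + 6*m + 9)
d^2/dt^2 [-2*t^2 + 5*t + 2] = -4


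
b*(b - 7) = b^2 - 7*b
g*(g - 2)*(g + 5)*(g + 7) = g^4 + 10*g^3 + 11*g^2 - 70*g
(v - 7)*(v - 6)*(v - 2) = v^3 - 15*v^2 + 68*v - 84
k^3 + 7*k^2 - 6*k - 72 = (k - 3)*(k + 4)*(k + 6)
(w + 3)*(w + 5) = w^2 + 8*w + 15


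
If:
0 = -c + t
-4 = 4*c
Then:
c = -1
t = -1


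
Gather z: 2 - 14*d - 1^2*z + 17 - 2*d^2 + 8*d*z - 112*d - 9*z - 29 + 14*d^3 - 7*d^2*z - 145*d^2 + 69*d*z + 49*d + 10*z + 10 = 14*d^3 - 147*d^2 - 77*d + z*(-7*d^2 + 77*d)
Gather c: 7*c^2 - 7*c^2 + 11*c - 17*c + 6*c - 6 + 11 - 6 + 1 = 0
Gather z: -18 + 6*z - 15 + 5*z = 11*z - 33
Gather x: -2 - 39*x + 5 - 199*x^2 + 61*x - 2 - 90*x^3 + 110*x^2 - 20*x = -90*x^3 - 89*x^2 + 2*x + 1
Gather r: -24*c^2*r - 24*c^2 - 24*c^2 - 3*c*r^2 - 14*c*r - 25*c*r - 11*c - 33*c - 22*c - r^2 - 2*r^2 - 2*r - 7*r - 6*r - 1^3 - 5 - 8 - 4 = -48*c^2 - 66*c + r^2*(-3*c - 3) + r*(-24*c^2 - 39*c - 15) - 18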